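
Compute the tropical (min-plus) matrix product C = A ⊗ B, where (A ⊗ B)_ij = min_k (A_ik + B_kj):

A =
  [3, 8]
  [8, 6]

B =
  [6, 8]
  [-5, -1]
A ⊗ B =
  [3, 7]
  [1, 5]

Apply the min-plus product entry-by-entry:
  C[0][0] = min over k of (A[0][0] + B[0][0] = 3 + 6 = 9, A[0][1] + B[1][0] = 8 + -5 = 3) = 3 (attained at k = 1)
  C[0][1] = min over k of (A[0][0] + B[0][1] = 3 + 8 = 11, A[0][1] + B[1][1] = 8 + -1 = 7) = 7 (attained at k = 1)
  C[1][0] = min over k of (A[1][0] + B[0][0] = 8 + 6 = 14, A[1][1] + B[1][0] = 6 + -5 = 1) = 1 (attained at k = 1)
  C[1][1] = min over k of (A[1][0] + B[0][1] = 8 + 8 = 16, A[1][1] + B[1][1] = 6 + -1 = 5) = 5 (attained at k = 1)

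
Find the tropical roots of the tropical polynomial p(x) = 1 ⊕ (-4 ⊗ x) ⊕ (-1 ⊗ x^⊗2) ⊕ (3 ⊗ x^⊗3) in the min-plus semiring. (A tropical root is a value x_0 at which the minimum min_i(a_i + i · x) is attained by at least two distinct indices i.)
Roots: {-4, -3, 5}

Each tropical root is a break point of the lower envelope of the lines y = a_i + i · x (there are 4 lines, with slopes 0, 1, ..., 3). Only the lines that attain the minimum somewhere contribute to roots; other lines are dominated. Here the surviving (envelope) indices are i = 3, i = 2, i = 1, i = 0.
Intersections between consecutive envelope lines give the roots: for adjacent envelope indices i < j the intersection is x = (a_i − a_j) / (j − i). Reading off the sorted break points: {-4, -3, 5}.
Verification: at each break x_0, at least two indices attain the minimum of min_i(a_i + i · x_0).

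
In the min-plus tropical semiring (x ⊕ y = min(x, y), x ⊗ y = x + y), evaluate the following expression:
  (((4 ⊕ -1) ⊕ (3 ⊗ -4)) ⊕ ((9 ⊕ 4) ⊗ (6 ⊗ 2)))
(((4 ⊕ -1) ⊕ (3 ⊗ -4)) ⊕ ((9 ⊕ 4) ⊗ (6 ⊗ 2))) = -1

Expand innermost to outermost. Recall ⊕ takes the minimum of its arguments and ⊗ takes their sum. Working out the expression (((4 ⊕ -1) ⊕ (3 ⊗ -4)) ⊕ ((9 ⊕ 4) ⊗ (6 ⊗ 2))) gives -1.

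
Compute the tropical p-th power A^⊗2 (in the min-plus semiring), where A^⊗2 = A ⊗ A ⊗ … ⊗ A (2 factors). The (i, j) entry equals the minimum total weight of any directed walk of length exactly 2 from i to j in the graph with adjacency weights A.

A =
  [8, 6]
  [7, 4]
A^⊗2 =
  [13, 10]
  [11, 8]

Each entry (A^⊗2)_ij equals the minimum over all length-2 walks i = v_0 → v_1 → … → v_2 = j of Σ_t A[v_t][v_{t+1}]. For example, for (i, j) = (0, 1) we minimise over 2 possible intermediate vertex sequences; the minimum is 10, attained along the walk 0 → 1 → 1.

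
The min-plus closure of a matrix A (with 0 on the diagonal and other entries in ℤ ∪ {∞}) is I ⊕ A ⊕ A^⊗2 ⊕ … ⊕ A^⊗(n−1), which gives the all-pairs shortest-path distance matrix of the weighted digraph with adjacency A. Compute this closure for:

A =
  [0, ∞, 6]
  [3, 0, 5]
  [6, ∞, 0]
Closure =
  [0, ∞, 6]
  [3, 0, 5]
  [6, ∞, 0]

This is the Floyd-Warshall all-pairs shortest-path computation. For each intermediate vertex k = 0, 1, …, 2, update dist[i][j] ← min(dist[i][j], dist[i][k] + dist[k][j]). The final matrix gives, for each (i, j), the minimum total weight of any directed path from i to j (possibly empty when i = j).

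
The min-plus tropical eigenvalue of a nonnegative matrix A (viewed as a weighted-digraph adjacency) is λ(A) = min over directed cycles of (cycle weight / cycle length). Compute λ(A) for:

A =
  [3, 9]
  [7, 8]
λ(A) = 3

Enumerate directed cycles and compute their means (weight / length). Sample:
  cycle 0 → 0: weight = 3, length = 1, mean = 3/1 ≈ 3.000
  cycle 1 → 1: weight = 8, length = 1, mean = 8/1 ≈ 8.000
  cycle 0 → 1 → 0: weight = 16, length = 2, mean = 16/2 ≈ 8.000
  cycle 1 → 0 → 1: weight = 16, length = 2, mean = 16/2 ≈ 8.000
Minimum mean = 3.000, attained e.g. along the cycle 0 → 0 with weight 3 and length 1. So λ(A) = 3/1 = 3.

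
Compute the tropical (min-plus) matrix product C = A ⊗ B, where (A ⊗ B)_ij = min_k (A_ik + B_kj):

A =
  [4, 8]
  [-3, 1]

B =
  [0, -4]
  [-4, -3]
A ⊗ B =
  [4, 0]
  [-3, -7]

Apply the min-plus product entry-by-entry:
  C[0][0] = min over k of (A[0][0] + B[0][0] = 4 + 0 = 4, A[0][1] + B[1][0] = 8 + -4 = 4) = 4 (attained at k = 0)
  C[0][1] = min over k of (A[0][0] + B[0][1] = 4 + -4 = 0, A[0][1] + B[1][1] = 8 + -3 = 5) = 0 (attained at k = 0)
  C[1][0] = min over k of (A[1][0] + B[0][0] = -3 + 0 = -3, A[1][1] + B[1][0] = 1 + -4 = -3) = -3 (attained at k = 0)
  C[1][1] = min over k of (A[1][0] + B[0][1] = -3 + -4 = -7, A[1][1] + B[1][1] = 1 + -3 = -2) = -7 (attained at k = 0)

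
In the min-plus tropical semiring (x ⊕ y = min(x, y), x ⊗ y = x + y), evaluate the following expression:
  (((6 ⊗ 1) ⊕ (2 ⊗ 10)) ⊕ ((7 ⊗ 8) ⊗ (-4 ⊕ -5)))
(((6 ⊗ 1) ⊕ (2 ⊗ 10)) ⊕ ((7 ⊗ 8) ⊗ (-4 ⊕ -5))) = 7

Expand innermost to outermost. Recall ⊕ takes the minimum of its arguments and ⊗ takes their sum. Working out the expression (((6 ⊗ 1) ⊕ (2 ⊗ 10)) ⊕ ((7 ⊗ 8) ⊗ (-4 ⊕ -5))) gives 7.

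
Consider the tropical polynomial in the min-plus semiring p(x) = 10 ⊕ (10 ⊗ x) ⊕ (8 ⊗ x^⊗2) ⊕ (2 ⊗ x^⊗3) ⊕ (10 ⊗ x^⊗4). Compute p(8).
p(8) = 10

A tropical monomial a ⊗ x^⊗i evaluates to a + i · x. Evaluating each term at x = 8:
  Term 0 contributes 10 + 0 · 8 = 10
  Term 1 contributes 10 + 1 · 8 = 18
  Term 2 contributes 8 + 2 · 8 = 24
  Term 3 contributes 2 + 3 · 8 = 26
  Term 4 contributes 10 + 4 · 8 = 42
p(8) = ⊕ of these = min[10, 18, 24, 26, 42] = 10.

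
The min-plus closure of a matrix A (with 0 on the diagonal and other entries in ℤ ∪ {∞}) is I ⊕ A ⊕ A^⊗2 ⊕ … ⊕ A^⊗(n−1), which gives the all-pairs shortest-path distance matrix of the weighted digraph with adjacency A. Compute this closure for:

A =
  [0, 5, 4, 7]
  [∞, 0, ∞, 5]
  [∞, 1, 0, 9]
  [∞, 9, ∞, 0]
Closure =
  [0, 5, 4, 7]
  [∞, 0, ∞, 5]
  [∞, 1, 0, 6]
  [∞, 9, ∞, 0]

This is the Floyd-Warshall all-pairs shortest-path computation. For each intermediate vertex k = 0, 1, …, 3, update dist[i][j] ← min(dist[i][j], dist[i][k] + dist[k][j]). The final matrix gives, for each (i, j), the minimum total weight of any directed path from i to j (possibly empty when i = j).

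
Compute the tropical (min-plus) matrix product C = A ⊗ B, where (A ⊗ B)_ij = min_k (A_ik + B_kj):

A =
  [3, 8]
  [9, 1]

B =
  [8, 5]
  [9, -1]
A ⊗ B =
  [11, 7]
  [10, 0]

Apply the min-plus product entry-by-entry:
  C[0][0] = min over k of (A[0][0] + B[0][0] = 3 + 8 = 11, A[0][1] + B[1][0] = 8 + 9 = 17) = 11 (attained at k = 0)
  C[0][1] = min over k of (A[0][0] + B[0][1] = 3 + 5 = 8, A[0][1] + B[1][1] = 8 + -1 = 7) = 7 (attained at k = 1)
  C[1][0] = min over k of (A[1][0] + B[0][0] = 9 + 8 = 17, A[1][1] + B[1][0] = 1 + 9 = 10) = 10 (attained at k = 1)
  C[1][1] = min over k of (A[1][0] + B[0][1] = 9 + 5 = 14, A[1][1] + B[1][1] = 1 + -1 = 0) = 0 (attained at k = 1)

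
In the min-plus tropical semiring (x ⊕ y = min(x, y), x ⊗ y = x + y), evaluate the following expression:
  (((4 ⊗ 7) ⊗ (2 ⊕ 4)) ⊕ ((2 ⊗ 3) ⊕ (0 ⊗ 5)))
(((4 ⊗ 7) ⊗ (2 ⊕ 4)) ⊕ ((2 ⊗ 3) ⊕ (0 ⊗ 5))) = 5

Expand innermost to outermost. Recall ⊕ takes the minimum of its arguments and ⊗ takes their sum. Working out the expression (((4 ⊗ 7) ⊗ (2 ⊕ 4)) ⊕ ((2 ⊗ 3) ⊕ (0 ⊗ 5))) gives 5.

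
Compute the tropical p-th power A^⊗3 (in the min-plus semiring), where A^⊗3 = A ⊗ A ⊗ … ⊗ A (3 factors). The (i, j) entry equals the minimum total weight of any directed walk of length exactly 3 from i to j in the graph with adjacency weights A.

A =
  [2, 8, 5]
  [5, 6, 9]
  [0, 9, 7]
A^⊗3 =
  [6, 12, 9]
  [9, 15, 12]
  [4, 10, 7]

Each entry (A^⊗3)_ij equals the minimum over all length-3 walks i = v_0 → v_1 → … → v_3 = j of Σ_t A[v_t][v_{t+1}]. For example, for (i, j) = (0, 2) we minimise over 9 possible intermediate vertex sequences; the minimum is 9, attained along the walk 0 → 0 → 0 → 2.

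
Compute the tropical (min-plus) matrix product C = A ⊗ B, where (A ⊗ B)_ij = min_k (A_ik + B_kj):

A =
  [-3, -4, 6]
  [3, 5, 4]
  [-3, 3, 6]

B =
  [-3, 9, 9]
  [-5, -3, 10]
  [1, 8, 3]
A ⊗ B =
  [-9, -7, 6]
  [0, 2, 7]
  [-6, 0, 6]

Apply the min-plus product entry-by-entry:
  C[0][0] = min over k of (A[0][0] + B[0][0] = -3 + -3 = -6, A[0][1] + B[1][0] = -4 + -5 = -9, A[0][2] + B[2][0] = 6 + 1 = 7) = -9 (attained at k = 1)
  C[0][1] = min over k of (A[0][0] + B[0][1] = -3 + 9 = 6, A[0][1] + B[1][1] = -4 + -3 = -7, A[0][2] + B[2][1] = 6 + 8 = 14) = -7 (attained at k = 1)
  C[0][2] = min over k of (A[0][0] + B[0][2] = -3 + 9 = 6, A[0][1] + B[1][2] = -4 + 10 = 6, A[0][2] + B[2][2] = 6 + 3 = 9) = 6 (attained at k = 0)
  C[1][0] = min over k of (A[1][0] + B[0][0] = 3 + -3 = 0, A[1][1] + B[1][0] = 5 + -5 = 0, A[1][2] + B[2][0] = 4 + 1 = 5) = 0 (attained at k = 0)
  C[1][1] = min over k of (A[1][0] + B[0][1] = 3 + 9 = 12, A[1][1] + B[1][1] = 5 + -3 = 2, A[1][2] + B[2][1] = 4 + 8 = 12) = 2 (attained at k = 1)
  C[1][2] = min over k of (A[1][0] + B[0][2] = 3 + 9 = 12, A[1][1] + B[1][2] = 5 + 10 = 15, A[1][2] + B[2][2] = 4 + 3 = 7) = 7 (attained at k = 2)
  C[2][0] = min over k of (A[2][0] + B[0][0] = -3 + -3 = -6, A[2][1] + B[1][0] = 3 + -5 = -2, A[2][2] + B[2][0] = 6 + 1 = 7) = -6 (attained at k = 0)
  C[2][1] = min over k of (A[2][0] + B[0][1] = -3 + 9 = 6, A[2][1] + B[1][1] = 3 + -3 = 0, A[2][2] + B[2][1] = 6 + 8 = 14) = 0 (attained at k = 1)
  C[2][2] = min over k of (A[2][0] + B[0][2] = -3 + 9 = 6, A[2][1] + B[1][2] = 3 + 10 = 13, A[2][2] + B[2][2] = 6 + 3 = 9) = 6 (attained at k = 0)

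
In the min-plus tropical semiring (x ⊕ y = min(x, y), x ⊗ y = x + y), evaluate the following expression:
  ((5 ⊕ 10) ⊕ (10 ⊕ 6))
((5 ⊕ 10) ⊕ (10 ⊕ 6)) = 5

Expand innermost to outermost. Recall ⊕ takes the minimum of its arguments and ⊗ takes their sum. Working out the expression ((5 ⊕ 10) ⊕ (10 ⊕ 6)) gives 5.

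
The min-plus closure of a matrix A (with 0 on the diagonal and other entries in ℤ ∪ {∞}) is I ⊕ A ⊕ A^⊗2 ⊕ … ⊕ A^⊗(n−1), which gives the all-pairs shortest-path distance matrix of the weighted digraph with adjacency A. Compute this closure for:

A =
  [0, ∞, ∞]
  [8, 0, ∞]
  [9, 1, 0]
Closure =
  [0, ∞, ∞]
  [8, 0, ∞]
  [9, 1, 0]

This is the Floyd-Warshall all-pairs shortest-path computation. For each intermediate vertex k = 0, 1, …, 2, update dist[i][j] ← min(dist[i][j], dist[i][k] + dist[k][j]). The final matrix gives, for each (i, j), the minimum total weight of any directed path from i to j (possibly empty when i = j).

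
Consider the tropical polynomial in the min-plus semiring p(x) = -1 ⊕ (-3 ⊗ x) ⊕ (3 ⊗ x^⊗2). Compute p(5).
p(5) = -1

A tropical monomial a ⊗ x^⊗i evaluates to a + i · x. Evaluating each term at x = 5:
  Term 0 contributes -1 + 0 · 5 = -1
  Term 1 contributes -3 + 1 · 5 = 2
  Term 2 contributes 3 + 2 · 5 = 13
p(5) = ⊕ of these = min[-1, 2, 13] = -1.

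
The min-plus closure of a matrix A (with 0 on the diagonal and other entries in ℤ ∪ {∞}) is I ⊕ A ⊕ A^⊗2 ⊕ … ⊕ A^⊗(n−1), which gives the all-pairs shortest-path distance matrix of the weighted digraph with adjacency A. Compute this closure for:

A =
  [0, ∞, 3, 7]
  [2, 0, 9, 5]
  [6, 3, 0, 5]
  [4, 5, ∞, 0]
Closure =
  [0, 6, 3, 7]
  [2, 0, 5, 5]
  [5, 3, 0, 5]
  [4, 5, 7, 0]

This is the Floyd-Warshall all-pairs shortest-path computation. For each intermediate vertex k = 0, 1, …, 3, update dist[i][j] ← min(dist[i][j], dist[i][k] + dist[k][j]). The final matrix gives, for each (i, j), the minimum total weight of any directed path from i to j (possibly empty when i = j).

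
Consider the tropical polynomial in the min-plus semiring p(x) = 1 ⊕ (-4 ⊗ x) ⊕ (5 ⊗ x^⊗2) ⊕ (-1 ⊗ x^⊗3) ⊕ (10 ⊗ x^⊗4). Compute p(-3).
p(-3) = -10

A tropical monomial a ⊗ x^⊗i evaluates to a + i · x. Evaluating each term at x = -3:
  Term 0 contributes 1 + 0 · -3 = 1
  Term 1 contributes -4 + 1 · -3 = -7
  Term 2 contributes 5 + 2 · -3 = -1
  Term 3 contributes -1 + 3 · -3 = -10
  Term 4 contributes 10 + 4 · -3 = -2
p(-3) = ⊕ of these = min[1, -7, -1, -10, -2] = -10.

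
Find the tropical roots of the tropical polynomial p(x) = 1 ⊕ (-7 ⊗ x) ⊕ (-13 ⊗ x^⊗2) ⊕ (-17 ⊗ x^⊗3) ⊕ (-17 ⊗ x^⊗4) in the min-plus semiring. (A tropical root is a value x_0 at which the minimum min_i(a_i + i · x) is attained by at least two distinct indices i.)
Roots: {0, 4, 6, 8}

Each tropical root is a break point of the lower envelope of the lines y = a_i + i · x (there are 5 lines, with slopes 0, 1, ..., 4). Only the lines that attain the minimum somewhere contribute to roots; other lines are dominated. Here the surviving (envelope) indices are i = 4, i = 3, i = 2, i = 1, i = 0.
Intersections between consecutive envelope lines give the roots: for adjacent envelope indices i < j the intersection is x = (a_i − a_j) / (j − i). Reading off the sorted break points: {0, 4, 6, 8}.
Verification: at each break x_0, at least two indices attain the minimum of min_i(a_i + i · x_0).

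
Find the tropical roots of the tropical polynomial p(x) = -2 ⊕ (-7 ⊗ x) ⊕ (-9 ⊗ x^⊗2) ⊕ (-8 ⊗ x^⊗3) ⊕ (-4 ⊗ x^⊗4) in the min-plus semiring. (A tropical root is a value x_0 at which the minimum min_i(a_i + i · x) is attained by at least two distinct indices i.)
Roots: {-4, -1, 2, 5}

Each tropical root is a break point of the lower envelope of the lines y = a_i + i · x (there are 5 lines, with slopes 0, 1, ..., 4). Only the lines that attain the minimum somewhere contribute to roots; other lines are dominated. Here the surviving (envelope) indices are i = 4, i = 3, i = 2, i = 1, i = 0.
Intersections between consecutive envelope lines give the roots: for adjacent envelope indices i < j the intersection is x = (a_i − a_j) / (j − i). Reading off the sorted break points: {-4, -1, 2, 5}.
Verification: at each break x_0, at least two indices attain the minimum of min_i(a_i + i · x_0).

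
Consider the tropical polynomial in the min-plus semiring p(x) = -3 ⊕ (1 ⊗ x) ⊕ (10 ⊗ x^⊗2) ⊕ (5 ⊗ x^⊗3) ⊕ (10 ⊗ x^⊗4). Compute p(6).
p(6) = -3

A tropical monomial a ⊗ x^⊗i evaluates to a + i · x. Evaluating each term at x = 6:
  Term 0 contributes -3 + 0 · 6 = -3
  Term 1 contributes 1 + 1 · 6 = 7
  Term 2 contributes 10 + 2 · 6 = 22
  Term 3 contributes 5 + 3 · 6 = 23
  Term 4 contributes 10 + 4 · 6 = 34
p(6) = ⊕ of these = min[-3, 7, 22, 23, 34] = -3.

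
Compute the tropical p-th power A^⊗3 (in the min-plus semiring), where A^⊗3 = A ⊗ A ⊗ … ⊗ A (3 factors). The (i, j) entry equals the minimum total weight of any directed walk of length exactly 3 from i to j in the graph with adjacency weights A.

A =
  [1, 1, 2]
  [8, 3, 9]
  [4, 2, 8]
A^⊗3 =
  [3, 3, 4]
  [10, 9, 11]
  [6, 6, 7]

Each entry (A^⊗3)_ij equals the minimum over all length-3 walks i = v_0 → v_1 → … → v_3 = j of Σ_t A[v_t][v_{t+1}]. For example, for (i, j) = (0, 2) we minimise over 9 possible intermediate vertex sequences; the minimum is 4, attained along the walk 0 → 0 → 0 → 2.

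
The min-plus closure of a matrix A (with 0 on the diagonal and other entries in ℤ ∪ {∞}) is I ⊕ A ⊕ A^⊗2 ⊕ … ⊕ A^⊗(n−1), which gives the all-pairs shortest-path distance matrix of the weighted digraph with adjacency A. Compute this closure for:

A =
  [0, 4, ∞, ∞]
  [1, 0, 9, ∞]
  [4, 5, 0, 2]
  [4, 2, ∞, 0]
Closure =
  [0, 4, 13, 15]
  [1, 0, 9, 11]
  [4, 4, 0, 2]
  [3, 2, 11, 0]

This is the Floyd-Warshall all-pairs shortest-path computation. For each intermediate vertex k = 0, 1, …, 3, update dist[i][j] ← min(dist[i][j], dist[i][k] + dist[k][j]). The final matrix gives, for each (i, j), the minimum total weight of any directed path from i to j (possibly empty when i = j).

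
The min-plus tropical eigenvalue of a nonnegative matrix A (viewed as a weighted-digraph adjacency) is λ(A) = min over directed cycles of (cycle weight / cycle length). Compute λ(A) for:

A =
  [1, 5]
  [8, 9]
λ(A) = 1

Enumerate directed cycles and compute their means (weight / length). Sample:
  cycle 0 → 0: weight = 1, length = 1, mean = 1/1 ≈ 1.000
  cycle 1 → 1: weight = 9, length = 1, mean = 9/1 ≈ 9.000
  cycle 0 → 1 → 0: weight = 13, length = 2, mean = 13/2 ≈ 6.500
  cycle 1 → 0 → 1: weight = 13, length = 2, mean = 13/2 ≈ 6.500
Minimum mean = 1.000, attained e.g. along the cycle 0 → 0 with weight 1 and length 1. So λ(A) = 1/1 = 1.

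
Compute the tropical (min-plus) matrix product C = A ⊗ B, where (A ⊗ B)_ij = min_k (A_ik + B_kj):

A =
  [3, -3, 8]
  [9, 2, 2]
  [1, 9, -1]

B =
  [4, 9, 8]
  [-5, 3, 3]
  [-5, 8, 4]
A ⊗ B =
  [-8, 0, 0]
  [-3, 5, 5]
  [-6, 7, 3]

Apply the min-plus product entry-by-entry:
  C[0][0] = min over k of (A[0][0] + B[0][0] = 3 + 4 = 7, A[0][1] + B[1][0] = -3 + -5 = -8, A[0][2] + B[2][0] = 8 + -5 = 3) = -8 (attained at k = 1)
  C[0][1] = min over k of (A[0][0] + B[0][1] = 3 + 9 = 12, A[0][1] + B[1][1] = -3 + 3 = 0, A[0][2] + B[2][1] = 8 + 8 = 16) = 0 (attained at k = 1)
  C[0][2] = min over k of (A[0][0] + B[0][2] = 3 + 8 = 11, A[0][1] + B[1][2] = -3 + 3 = 0, A[0][2] + B[2][2] = 8 + 4 = 12) = 0 (attained at k = 1)
  C[1][0] = min over k of (A[1][0] + B[0][0] = 9 + 4 = 13, A[1][1] + B[1][0] = 2 + -5 = -3, A[1][2] + B[2][0] = 2 + -5 = -3) = -3 (attained at k = 1)
  C[1][1] = min over k of (A[1][0] + B[0][1] = 9 + 9 = 18, A[1][1] + B[1][1] = 2 + 3 = 5, A[1][2] + B[2][1] = 2 + 8 = 10) = 5 (attained at k = 1)
  C[1][2] = min over k of (A[1][0] + B[0][2] = 9 + 8 = 17, A[1][1] + B[1][2] = 2 + 3 = 5, A[1][2] + B[2][2] = 2 + 4 = 6) = 5 (attained at k = 1)
  C[2][0] = min over k of (A[2][0] + B[0][0] = 1 + 4 = 5, A[2][1] + B[1][0] = 9 + -5 = 4, A[2][2] + B[2][0] = -1 + -5 = -6) = -6 (attained at k = 2)
  C[2][1] = min over k of (A[2][0] + B[0][1] = 1 + 9 = 10, A[2][1] + B[1][1] = 9 + 3 = 12, A[2][2] + B[2][1] = -1 + 8 = 7) = 7 (attained at k = 2)
  C[2][2] = min over k of (A[2][0] + B[0][2] = 1 + 8 = 9, A[2][1] + B[1][2] = 9 + 3 = 12, A[2][2] + B[2][2] = -1 + 4 = 3) = 3 (attained at k = 2)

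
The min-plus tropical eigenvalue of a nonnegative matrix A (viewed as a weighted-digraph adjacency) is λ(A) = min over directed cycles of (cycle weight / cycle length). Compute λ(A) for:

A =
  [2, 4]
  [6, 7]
λ(A) = 2

Enumerate directed cycles and compute their means (weight / length). Sample:
  cycle 0 → 0: weight = 2, length = 1, mean = 2/1 ≈ 2.000
  cycle 1 → 1: weight = 7, length = 1, mean = 7/1 ≈ 7.000
  cycle 0 → 1 → 0: weight = 10, length = 2, mean = 10/2 ≈ 5.000
  cycle 1 → 0 → 1: weight = 10, length = 2, mean = 10/2 ≈ 5.000
Minimum mean = 2.000, attained e.g. along the cycle 0 → 0 with weight 2 and length 1. So λ(A) = 2/1 = 2.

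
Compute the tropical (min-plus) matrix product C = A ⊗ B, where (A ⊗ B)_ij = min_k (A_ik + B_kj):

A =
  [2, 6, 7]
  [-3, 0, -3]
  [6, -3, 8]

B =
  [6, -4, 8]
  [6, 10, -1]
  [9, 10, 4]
A ⊗ B =
  [8, -2, 5]
  [3, -7, -1]
  [3, 2, -4]

Apply the min-plus product entry-by-entry:
  C[0][0] = min over k of (A[0][0] + B[0][0] = 2 + 6 = 8, A[0][1] + B[1][0] = 6 + 6 = 12, A[0][2] + B[2][0] = 7 + 9 = 16) = 8 (attained at k = 0)
  C[0][1] = min over k of (A[0][0] + B[0][1] = 2 + -4 = -2, A[0][1] + B[1][1] = 6 + 10 = 16, A[0][2] + B[2][1] = 7 + 10 = 17) = -2 (attained at k = 0)
  C[0][2] = min over k of (A[0][0] + B[0][2] = 2 + 8 = 10, A[0][1] + B[1][2] = 6 + -1 = 5, A[0][2] + B[2][2] = 7 + 4 = 11) = 5 (attained at k = 1)
  C[1][0] = min over k of (A[1][0] + B[0][0] = -3 + 6 = 3, A[1][1] + B[1][0] = 0 + 6 = 6, A[1][2] + B[2][0] = -3 + 9 = 6) = 3 (attained at k = 0)
  C[1][1] = min over k of (A[1][0] + B[0][1] = -3 + -4 = -7, A[1][1] + B[1][1] = 0 + 10 = 10, A[1][2] + B[2][1] = -3 + 10 = 7) = -7 (attained at k = 0)
  C[1][2] = min over k of (A[1][0] + B[0][2] = -3 + 8 = 5, A[1][1] + B[1][2] = 0 + -1 = -1, A[1][2] + B[2][2] = -3 + 4 = 1) = -1 (attained at k = 1)
  C[2][0] = min over k of (A[2][0] + B[0][0] = 6 + 6 = 12, A[2][1] + B[1][0] = -3 + 6 = 3, A[2][2] + B[2][0] = 8 + 9 = 17) = 3 (attained at k = 1)
  C[2][1] = min over k of (A[2][0] + B[0][1] = 6 + -4 = 2, A[2][1] + B[1][1] = -3 + 10 = 7, A[2][2] + B[2][1] = 8 + 10 = 18) = 2 (attained at k = 0)
  C[2][2] = min over k of (A[2][0] + B[0][2] = 6 + 8 = 14, A[2][1] + B[1][2] = -3 + -1 = -4, A[2][2] + B[2][2] = 8 + 4 = 12) = -4 (attained at k = 1)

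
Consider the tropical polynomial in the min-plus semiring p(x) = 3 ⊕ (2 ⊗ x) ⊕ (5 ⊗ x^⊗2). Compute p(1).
p(1) = 3

A tropical monomial a ⊗ x^⊗i evaluates to a + i · x. Evaluating each term at x = 1:
  Term 0 contributes 3 + 0 · 1 = 3
  Term 1 contributes 2 + 1 · 1 = 3
  Term 2 contributes 5 + 2 · 1 = 7
p(1) = ⊕ of these = min[3, 3, 7] = 3.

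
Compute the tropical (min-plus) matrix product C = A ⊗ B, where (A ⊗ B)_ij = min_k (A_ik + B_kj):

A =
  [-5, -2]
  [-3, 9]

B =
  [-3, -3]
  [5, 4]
A ⊗ B =
  [-8, -8]
  [-6, -6]

Apply the min-plus product entry-by-entry:
  C[0][0] = min over k of (A[0][0] + B[0][0] = -5 + -3 = -8, A[0][1] + B[1][0] = -2 + 5 = 3) = -8 (attained at k = 0)
  C[0][1] = min over k of (A[0][0] + B[0][1] = -5 + -3 = -8, A[0][1] + B[1][1] = -2 + 4 = 2) = -8 (attained at k = 0)
  C[1][0] = min over k of (A[1][0] + B[0][0] = -3 + -3 = -6, A[1][1] + B[1][0] = 9 + 5 = 14) = -6 (attained at k = 0)
  C[1][1] = min over k of (A[1][0] + B[0][1] = -3 + -3 = -6, A[1][1] + B[1][1] = 9 + 4 = 13) = -6 (attained at k = 0)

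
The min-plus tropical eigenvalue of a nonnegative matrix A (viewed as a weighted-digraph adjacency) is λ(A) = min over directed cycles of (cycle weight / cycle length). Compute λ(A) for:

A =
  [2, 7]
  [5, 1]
λ(A) = 1

Enumerate directed cycles and compute their means (weight / length). Sample:
  cycle 0 → 0: weight = 2, length = 1, mean = 2/1 ≈ 2.000
  cycle 1 → 1: weight = 1, length = 1, mean = 1/1 ≈ 1.000
  cycle 0 → 1 → 0: weight = 12, length = 2, mean = 12/2 ≈ 6.000
  cycle 1 → 0 → 1: weight = 12, length = 2, mean = 12/2 ≈ 6.000
Minimum mean = 1.000, attained e.g. along the cycle 1 → 1 with weight 1 and length 1. So λ(A) = 1/1 = 1.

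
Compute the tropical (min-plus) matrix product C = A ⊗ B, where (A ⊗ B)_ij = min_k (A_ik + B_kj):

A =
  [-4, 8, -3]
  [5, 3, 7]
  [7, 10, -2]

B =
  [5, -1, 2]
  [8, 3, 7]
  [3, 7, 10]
A ⊗ B =
  [0, -5, -2]
  [10, 4, 7]
  [1, 5, 8]

Apply the min-plus product entry-by-entry:
  C[0][0] = min over k of (A[0][0] + B[0][0] = -4 + 5 = 1, A[0][1] + B[1][0] = 8 + 8 = 16, A[0][2] + B[2][0] = -3 + 3 = 0) = 0 (attained at k = 2)
  C[0][1] = min over k of (A[0][0] + B[0][1] = -4 + -1 = -5, A[0][1] + B[1][1] = 8 + 3 = 11, A[0][2] + B[2][1] = -3 + 7 = 4) = -5 (attained at k = 0)
  C[0][2] = min over k of (A[0][0] + B[0][2] = -4 + 2 = -2, A[0][1] + B[1][2] = 8 + 7 = 15, A[0][2] + B[2][2] = -3 + 10 = 7) = -2 (attained at k = 0)
  C[1][0] = min over k of (A[1][0] + B[0][0] = 5 + 5 = 10, A[1][1] + B[1][0] = 3 + 8 = 11, A[1][2] + B[2][0] = 7 + 3 = 10) = 10 (attained at k = 0)
  C[1][1] = min over k of (A[1][0] + B[0][1] = 5 + -1 = 4, A[1][1] + B[1][1] = 3 + 3 = 6, A[1][2] + B[2][1] = 7 + 7 = 14) = 4 (attained at k = 0)
  C[1][2] = min over k of (A[1][0] + B[0][2] = 5 + 2 = 7, A[1][1] + B[1][2] = 3 + 7 = 10, A[1][2] + B[2][2] = 7 + 10 = 17) = 7 (attained at k = 0)
  C[2][0] = min over k of (A[2][0] + B[0][0] = 7 + 5 = 12, A[2][1] + B[1][0] = 10 + 8 = 18, A[2][2] + B[2][0] = -2 + 3 = 1) = 1 (attained at k = 2)
  C[2][1] = min over k of (A[2][0] + B[0][1] = 7 + -1 = 6, A[2][1] + B[1][1] = 10 + 3 = 13, A[2][2] + B[2][1] = -2 + 7 = 5) = 5 (attained at k = 2)
  C[2][2] = min over k of (A[2][0] + B[0][2] = 7 + 2 = 9, A[2][1] + B[1][2] = 10 + 7 = 17, A[2][2] + B[2][2] = -2 + 10 = 8) = 8 (attained at k = 2)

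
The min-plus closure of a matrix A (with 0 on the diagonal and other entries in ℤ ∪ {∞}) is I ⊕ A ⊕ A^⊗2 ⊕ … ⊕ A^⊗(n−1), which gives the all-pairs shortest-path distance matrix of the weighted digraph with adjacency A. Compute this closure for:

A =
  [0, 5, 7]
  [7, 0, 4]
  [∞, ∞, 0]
Closure =
  [0, 5, 7]
  [7, 0, 4]
  [∞, ∞, 0]

This is the Floyd-Warshall all-pairs shortest-path computation. For each intermediate vertex k = 0, 1, …, 2, update dist[i][j] ← min(dist[i][j], dist[i][k] + dist[k][j]). The final matrix gives, for each (i, j), the minimum total weight of any directed path from i to j (possibly empty when i = j).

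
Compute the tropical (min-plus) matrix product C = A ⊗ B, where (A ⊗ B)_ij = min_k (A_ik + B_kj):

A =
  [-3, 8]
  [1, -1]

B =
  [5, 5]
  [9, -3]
A ⊗ B =
  [2, 2]
  [6, -4]

Apply the min-plus product entry-by-entry:
  C[0][0] = min over k of (A[0][0] + B[0][0] = -3 + 5 = 2, A[0][1] + B[1][0] = 8 + 9 = 17) = 2 (attained at k = 0)
  C[0][1] = min over k of (A[0][0] + B[0][1] = -3 + 5 = 2, A[0][1] + B[1][1] = 8 + -3 = 5) = 2 (attained at k = 0)
  C[1][0] = min over k of (A[1][0] + B[0][0] = 1 + 5 = 6, A[1][1] + B[1][0] = -1 + 9 = 8) = 6 (attained at k = 0)
  C[1][1] = min over k of (A[1][0] + B[0][1] = 1 + 5 = 6, A[1][1] + B[1][1] = -1 + -3 = -4) = -4 (attained at k = 1)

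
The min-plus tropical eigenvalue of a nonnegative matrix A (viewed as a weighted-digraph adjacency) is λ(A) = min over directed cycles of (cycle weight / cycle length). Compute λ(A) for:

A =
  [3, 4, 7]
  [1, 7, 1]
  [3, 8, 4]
λ(A) = 5/2

Enumerate directed cycles and compute their means (weight / length). Sample:
  cycle 0 → 0: weight = 3, length = 1, mean = 3/1 ≈ 3.000
  cycle 1 → 1: weight = 7, length = 1, mean = 7/1 ≈ 7.000
  cycle 2 → 2: weight = 4, length = 1, mean = 4/1 ≈ 4.000
  cycle 0 → 1 → 0: weight = 5, length = 2, mean = 5/2 ≈ 2.500
  cycle 0 → 2 → 0: weight = 10, length = 2, mean = 10/2 ≈ 5.000
  cycle 1 → 0 → 1: weight = 5, length = 2, mean = 5/2 ≈ 2.500
Minimum mean = 2.500, attained e.g. along the cycle 0 → 1 → 0 with weight 5 and length 2. So λ(A) = 5/2 = 5/2.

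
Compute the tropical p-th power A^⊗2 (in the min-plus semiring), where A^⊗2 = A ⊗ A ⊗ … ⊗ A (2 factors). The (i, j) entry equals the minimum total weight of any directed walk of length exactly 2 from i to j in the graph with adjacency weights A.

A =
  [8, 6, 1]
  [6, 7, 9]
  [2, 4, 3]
A^⊗2 =
  [3, 5, 4]
  [11, 12, 7]
  [5, 7, 3]

Each entry (A^⊗2)_ij equals the minimum over all length-2 walks i = v_0 → v_1 → … → v_2 = j of Σ_t A[v_t][v_{t+1}]. For example, for (i, j) = (0, 2) we minimise over 3 possible intermediate vertex sequences; the minimum is 4, attained along the walk 0 → 2 → 2.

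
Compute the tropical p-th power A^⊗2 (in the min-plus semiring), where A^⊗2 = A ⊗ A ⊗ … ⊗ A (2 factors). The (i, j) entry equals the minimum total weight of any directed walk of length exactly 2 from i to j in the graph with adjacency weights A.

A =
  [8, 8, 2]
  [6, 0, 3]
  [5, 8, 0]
A^⊗2 =
  [7, 8, 2]
  [6, 0, 3]
  [5, 8, 0]

Each entry (A^⊗2)_ij equals the minimum over all length-2 walks i = v_0 → v_1 → … → v_2 = j of Σ_t A[v_t][v_{t+1}]. For example, for (i, j) = (0, 2) we minimise over 3 possible intermediate vertex sequences; the minimum is 2, attained along the walk 0 → 2 → 2.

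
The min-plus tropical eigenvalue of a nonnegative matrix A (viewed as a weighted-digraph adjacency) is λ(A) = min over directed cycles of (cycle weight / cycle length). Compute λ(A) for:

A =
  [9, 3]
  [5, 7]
λ(A) = 4

Enumerate directed cycles and compute their means (weight / length). Sample:
  cycle 0 → 0: weight = 9, length = 1, mean = 9/1 ≈ 9.000
  cycle 1 → 1: weight = 7, length = 1, mean = 7/1 ≈ 7.000
  cycle 0 → 1 → 0: weight = 8, length = 2, mean = 8/2 ≈ 4.000
  cycle 1 → 0 → 1: weight = 8, length = 2, mean = 8/2 ≈ 4.000
Minimum mean = 4.000, attained e.g. along the cycle 0 → 1 → 0 with weight 8 and length 2. So λ(A) = 8/2 = 4.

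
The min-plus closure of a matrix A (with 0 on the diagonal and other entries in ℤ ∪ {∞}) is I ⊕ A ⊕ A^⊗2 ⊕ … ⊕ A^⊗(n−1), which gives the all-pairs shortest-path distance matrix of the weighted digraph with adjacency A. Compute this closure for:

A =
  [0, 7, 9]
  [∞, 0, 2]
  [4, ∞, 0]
Closure =
  [0, 7, 9]
  [6, 0, 2]
  [4, 11, 0]

This is the Floyd-Warshall all-pairs shortest-path computation. For each intermediate vertex k = 0, 1, …, 2, update dist[i][j] ← min(dist[i][j], dist[i][k] + dist[k][j]). The final matrix gives, for each (i, j), the minimum total weight of any directed path from i to j (possibly empty when i = j).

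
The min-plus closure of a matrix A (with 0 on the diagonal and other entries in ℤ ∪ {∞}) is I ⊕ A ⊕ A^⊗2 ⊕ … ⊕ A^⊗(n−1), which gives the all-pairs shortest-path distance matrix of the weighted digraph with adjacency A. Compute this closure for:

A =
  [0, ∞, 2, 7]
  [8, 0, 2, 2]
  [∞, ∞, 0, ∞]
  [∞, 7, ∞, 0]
Closure =
  [0, 14, 2, 7]
  [8, 0, 2, 2]
  [∞, ∞, 0, ∞]
  [15, 7, 9, 0]

This is the Floyd-Warshall all-pairs shortest-path computation. For each intermediate vertex k = 0, 1, …, 3, update dist[i][j] ← min(dist[i][j], dist[i][k] + dist[k][j]). The final matrix gives, for each (i, j), the minimum total weight of any directed path from i to j (possibly empty when i = j).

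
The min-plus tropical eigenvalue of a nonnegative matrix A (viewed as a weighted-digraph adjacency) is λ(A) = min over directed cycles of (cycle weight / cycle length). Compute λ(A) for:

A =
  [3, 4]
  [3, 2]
λ(A) = 2

Enumerate directed cycles and compute their means (weight / length). Sample:
  cycle 0 → 0: weight = 3, length = 1, mean = 3/1 ≈ 3.000
  cycle 1 → 1: weight = 2, length = 1, mean = 2/1 ≈ 2.000
  cycle 0 → 1 → 0: weight = 7, length = 2, mean = 7/2 ≈ 3.500
  cycle 1 → 0 → 1: weight = 7, length = 2, mean = 7/2 ≈ 3.500
Minimum mean = 2.000, attained e.g. along the cycle 1 → 1 with weight 2 and length 1. So λ(A) = 2/1 = 2.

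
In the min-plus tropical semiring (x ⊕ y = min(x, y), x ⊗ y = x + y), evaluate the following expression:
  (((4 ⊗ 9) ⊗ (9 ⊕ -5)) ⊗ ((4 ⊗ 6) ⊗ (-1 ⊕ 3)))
(((4 ⊗ 9) ⊗ (9 ⊕ -5)) ⊗ ((4 ⊗ 6) ⊗ (-1 ⊕ 3))) = 17

Expand innermost to outermost. Recall ⊕ takes the minimum of its arguments and ⊗ takes their sum. Working out the expression (((4 ⊗ 9) ⊗ (9 ⊕ -5)) ⊗ ((4 ⊗ 6) ⊗ (-1 ⊕ 3))) gives 17.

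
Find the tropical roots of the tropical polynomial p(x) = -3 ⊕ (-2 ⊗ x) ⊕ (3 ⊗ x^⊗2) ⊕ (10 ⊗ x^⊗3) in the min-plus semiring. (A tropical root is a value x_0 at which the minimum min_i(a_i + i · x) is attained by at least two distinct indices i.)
Roots: {-7, -5, -1}

Each tropical root is a break point of the lower envelope of the lines y = a_i + i · x (there are 4 lines, with slopes 0, 1, ..., 3). Only the lines that attain the minimum somewhere contribute to roots; other lines are dominated. Here the surviving (envelope) indices are i = 3, i = 2, i = 1, i = 0.
Intersections between consecutive envelope lines give the roots: for adjacent envelope indices i < j the intersection is x = (a_i − a_j) / (j − i). Reading off the sorted break points: {-7, -5, -1}.
Verification: at each break x_0, at least two indices attain the minimum of min_i(a_i + i · x_0).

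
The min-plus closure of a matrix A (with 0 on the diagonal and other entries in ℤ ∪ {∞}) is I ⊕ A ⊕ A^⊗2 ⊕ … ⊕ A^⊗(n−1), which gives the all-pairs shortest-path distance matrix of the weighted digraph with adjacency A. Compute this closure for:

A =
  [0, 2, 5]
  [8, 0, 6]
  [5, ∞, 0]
Closure =
  [0, 2, 5]
  [8, 0, 6]
  [5, 7, 0]

This is the Floyd-Warshall all-pairs shortest-path computation. For each intermediate vertex k = 0, 1, …, 2, update dist[i][j] ← min(dist[i][j], dist[i][k] + dist[k][j]). The final matrix gives, for each (i, j), the minimum total weight of any directed path from i to j (possibly empty when i = j).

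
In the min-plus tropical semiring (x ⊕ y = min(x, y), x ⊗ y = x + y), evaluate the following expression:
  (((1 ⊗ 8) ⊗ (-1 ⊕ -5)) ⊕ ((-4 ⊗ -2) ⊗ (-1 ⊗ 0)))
(((1 ⊗ 8) ⊗ (-1 ⊕ -5)) ⊕ ((-4 ⊗ -2) ⊗ (-1 ⊗ 0))) = -7

Expand innermost to outermost. Recall ⊕ takes the minimum of its arguments and ⊗ takes their sum. Working out the expression (((1 ⊗ 8) ⊗ (-1 ⊕ -5)) ⊕ ((-4 ⊗ -2) ⊗ (-1 ⊗ 0))) gives -7.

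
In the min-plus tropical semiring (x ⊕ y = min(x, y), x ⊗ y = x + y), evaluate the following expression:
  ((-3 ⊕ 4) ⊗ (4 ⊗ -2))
((-3 ⊕ 4) ⊗ (4 ⊗ -2)) = -1

Expand innermost to outermost. Recall ⊕ takes the minimum of its arguments and ⊗ takes their sum. Working out the expression ((-3 ⊕ 4) ⊗ (4 ⊗ -2)) gives -1.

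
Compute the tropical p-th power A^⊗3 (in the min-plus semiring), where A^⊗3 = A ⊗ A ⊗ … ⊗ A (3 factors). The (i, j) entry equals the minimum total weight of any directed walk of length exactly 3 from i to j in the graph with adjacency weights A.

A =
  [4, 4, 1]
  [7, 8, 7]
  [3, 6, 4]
A^⊗3 =
  [8, 8, 5]
  [11, 14, 11]
  [7, 10, 8]

Each entry (A^⊗3)_ij equals the minimum over all length-3 walks i = v_0 → v_1 → … → v_3 = j of Σ_t A[v_t][v_{t+1}]. For example, for (i, j) = (0, 2) we minimise over 9 possible intermediate vertex sequences; the minimum is 5, attained along the walk 0 → 2 → 0 → 2.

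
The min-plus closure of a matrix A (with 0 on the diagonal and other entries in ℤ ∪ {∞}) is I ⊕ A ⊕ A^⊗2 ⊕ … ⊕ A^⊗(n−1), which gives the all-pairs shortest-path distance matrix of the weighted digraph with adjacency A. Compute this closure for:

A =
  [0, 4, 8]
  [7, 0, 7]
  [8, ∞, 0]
Closure =
  [0, 4, 8]
  [7, 0, 7]
  [8, 12, 0]

This is the Floyd-Warshall all-pairs shortest-path computation. For each intermediate vertex k = 0, 1, …, 2, update dist[i][j] ← min(dist[i][j], dist[i][k] + dist[k][j]). The final matrix gives, for each (i, j), the minimum total weight of any directed path from i to j (possibly empty when i = j).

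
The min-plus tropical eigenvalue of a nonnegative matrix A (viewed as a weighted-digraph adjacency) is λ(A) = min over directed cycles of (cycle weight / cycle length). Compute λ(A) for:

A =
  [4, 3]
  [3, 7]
λ(A) = 3

Enumerate directed cycles and compute their means (weight / length). Sample:
  cycle 0 → 0: weight = 4, length = 1, mean = 4/1 ≈ 4.000
  cycle 1 → 1: weight = 7, length = 1, mean = 7/1 ≈ 7.000
  cycle 0 → 1 → 0: weight = 6, length = 2, mean = 6/2 ≈ 3.000
  cycle 1 → 0 → 1: weight = 6, length = 2, mean = 6/2 ≈ 3.000
Minimum mean = 3.000, attained e.g. along the cycle 0 → 1 → 0 with weight 6 and length 2. So λ(A) = 6/2 = 3.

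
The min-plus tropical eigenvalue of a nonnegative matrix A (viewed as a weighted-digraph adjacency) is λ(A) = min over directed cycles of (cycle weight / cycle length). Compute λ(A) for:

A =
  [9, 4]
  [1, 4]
λ(A) = 5/2

Enumerate directed cycles and compute their means (weight / length). Sample:
  cycle 0 → 0: weight = 9, length = 1, mean = 9/1 ≈ 9.000
  cycle 1 → 1: weight = 4, length = 1, mean = 4/1 ≈ 4.000
  cycle 0 → 1 → 0: weight = 5, length = 2, mean = 5/2 ≈ 2.500
  cycle 1 → 0 → 1: weight = 5, length = 2, mean = 5/2 ≈ 2.500
Minimum mean = 2.500, attained e.g. along the cycle 0 → 1 → 0 with weight 5 and length 2. So λ(A) = 5/2 = 5/2.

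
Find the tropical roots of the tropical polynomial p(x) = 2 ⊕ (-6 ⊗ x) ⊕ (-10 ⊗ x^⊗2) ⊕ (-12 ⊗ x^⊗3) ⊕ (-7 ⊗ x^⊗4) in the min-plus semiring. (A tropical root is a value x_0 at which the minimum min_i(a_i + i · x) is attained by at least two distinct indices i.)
Roots: {-5, 2, 4, 8}

Each tropical root is a break point of the lower envelope of the lines y = a_i + i · x (there are 5 lines, with slopes 0, 1, ..., 4). Only the lines that attain the minimum somewhere contribute to roots; other lines are dominated. Here the surviving (envelope) indices are i = 4, i = 3, i = 2, i = 1, i = 0.
Intersections between consecutive envelope lines give the roots: for adjacent envelope indices i < j the intersection is x = (a_i − a_j) / (j − i). Reading off the sorted break points: {-5, 2, 4, 8}.
Verification: at each break x_0, at least two indices attain the minimum of min_i(a_i + i · x_0).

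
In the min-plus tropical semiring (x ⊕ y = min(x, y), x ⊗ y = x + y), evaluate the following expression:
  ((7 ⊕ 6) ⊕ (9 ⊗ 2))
((7 ⊕ 6) ⊕ (9 ⊗ 2)) = 6

Expand innermost to outermost. Recall ⊕ takes the minimum of its arguments and ⊗ takes their sum. Working out the expression ((7 ⊕ 6) ⊕ (9 ⊗ 2)) gives 6.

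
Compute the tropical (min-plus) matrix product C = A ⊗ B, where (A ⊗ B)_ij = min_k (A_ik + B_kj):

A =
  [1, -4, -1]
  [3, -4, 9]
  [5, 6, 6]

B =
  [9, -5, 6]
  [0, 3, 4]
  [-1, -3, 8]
A ⊗ B =
  [-4, -4, 0]
  [-4, -2, 0]
  [5, 0, 10]

Apply the min-plus product entry-by-entry:
  C[0][0] = min over k of (A[0][0] + B[0][0] = 1 + 9 = 10, A[0][1] + B[1][0] = -4 + 0 = -4, A[0][2] + B[2][0] = -1 + -1 = -2) = -4 (attained at k = 1)
  C[0][1] = min over k of (A[0][0] + B[0][1] = 1 + -5 = -4, A[0][1] + B[1][1] = -4 + 3 = -1, A[0][2] + B[2][1] = -1 + -3 = -4) = -4 (attained at k = 0)
  C[0][2] = min over k of (A[0][0] + B[0][2] = 1 + 6 = 7, A[0][1] + B[1][2] = -4 + 4 = 0, A[0][2] + B[2][2] = -1 + 8 = 7) = 0 (attained at k = 1)
  C[1][0] = min over k of (A[1][0] + B[0][0] = 3 + 9 = 12, A[1][1] + B[1][0] = -4 + 0 = -4, A[1][2] + B[2][0] = 9 + -1 = 8) = -4 (attained at k = 1)
  C[1][1] = min over k of (A[1][0] + B[0][1] = 3 + -5 = -2, A[1][1] + B[1][1] = -4 + 3 = -1, A[1][2] + B[2][1] = 9 + -3 = 6) = -2 (attained at k = 0)
  C[1][2] = min over k of (A[1][0] + B[0][2] = 3 + 6 = 9, A[1][1] + B[1][2] = -4 + 4 = 0, A[1][2] + B[2][2] = 9 + 8 = 17) = 0 (attained at k = 1)
  C[2][0] = min over k of (A[2][0] + B[0][0] = 5 + 9 = 14, A[2][1] + B[1][0] = 6 + 0 = 6, A[2][2] + B[2][0] = 6 + -1 = 5) = 5 (attained at k = 2)
  C[2][1] = min over k of (A[2][0] + B[0][1] = 5 + -5 = 0, A[2][1] + B[1][1] = 6 + 3 = 9, A[2][2] + B[2][1] = 6 + -3 = 3) = 0 (attained at k = 0)
  C[2][2] = min over k of (A[2][0] + B[0][2] = 5 + 6 = 11, A[2][1] + B[1][2] = 6 + 4 = 10, A[2][2] + B[2][2] = 6 + 8 = 14) = 10 (attained at k = 1)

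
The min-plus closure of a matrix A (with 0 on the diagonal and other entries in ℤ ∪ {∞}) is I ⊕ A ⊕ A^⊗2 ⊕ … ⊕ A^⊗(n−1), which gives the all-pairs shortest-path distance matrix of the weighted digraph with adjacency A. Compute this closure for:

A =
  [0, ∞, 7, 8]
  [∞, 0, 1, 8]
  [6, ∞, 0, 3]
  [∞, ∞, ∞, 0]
Closure =
  [0, ∞, 7, 8]
  [7, 0, 1, 4]
  [6, ∞, 0, 3]
  [∞, ∞, ∞, 0]

This is the Floyd-Warshall all-pairs shortest-path computation. For each intermediate vertex k = 0, 1, …, 3, update dist[i][j] ← min(dist[i][j], dist[i][k] + dist[k][j]). The final matrix gives, for each (i, j), the minimum total weight of any directed path from i to j (possibly empty when i = j).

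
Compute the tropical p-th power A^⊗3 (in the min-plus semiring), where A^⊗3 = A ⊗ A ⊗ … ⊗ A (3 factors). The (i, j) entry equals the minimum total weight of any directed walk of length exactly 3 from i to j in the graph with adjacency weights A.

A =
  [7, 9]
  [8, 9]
A^⊗3 =
  [21, 23]
  [22, 24]

Each entry (A^⊗3)_ij equals the minimum over all length-3 walks i = v_0 → v_1 → … → v_3 = j of Σ_t A[v_t][v_{t+1}]. For example, for (i, j) = (0, 1) we minimise over 4 possible intermediate vertex sequences; the minimum is 23, attained along the walk 0 → 0 → 0 → 1.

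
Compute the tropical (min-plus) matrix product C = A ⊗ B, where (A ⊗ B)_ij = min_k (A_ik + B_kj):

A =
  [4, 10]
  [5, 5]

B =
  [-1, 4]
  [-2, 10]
A ⊗ B =
  [3, 8]
  [3, 9]

Apply the min-plus product entry-by-entry:
  C[0][0] = min over k of (A[0][0] + B[0][0] = 4 + -1 = 3, A[0][1] + B[1][0] = 10 + -2 = 8) = 3 (attained at k = 0)
  C[0][1] = min over k of (A[0][0] + B[0][1] = 4 + 4 = 8, A[0][1] + B[1][1] = 10 + 10 = 20) = 8 (attained at k = 0)
  C[1][0] = min over k of (A[1][0] + B[0][0] = 5 + -1 = 4, A[1][1] + B[1][0] = 5 + -2 = 3) = 3 (attained at k = 1)
  C[1][1] = min over k of (A[1][0] + B[0][1] = 5 + 4 = 9, A[1][1] + B[1][1] = 5 + 10 = 15) = 9 (attained at k = 0)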